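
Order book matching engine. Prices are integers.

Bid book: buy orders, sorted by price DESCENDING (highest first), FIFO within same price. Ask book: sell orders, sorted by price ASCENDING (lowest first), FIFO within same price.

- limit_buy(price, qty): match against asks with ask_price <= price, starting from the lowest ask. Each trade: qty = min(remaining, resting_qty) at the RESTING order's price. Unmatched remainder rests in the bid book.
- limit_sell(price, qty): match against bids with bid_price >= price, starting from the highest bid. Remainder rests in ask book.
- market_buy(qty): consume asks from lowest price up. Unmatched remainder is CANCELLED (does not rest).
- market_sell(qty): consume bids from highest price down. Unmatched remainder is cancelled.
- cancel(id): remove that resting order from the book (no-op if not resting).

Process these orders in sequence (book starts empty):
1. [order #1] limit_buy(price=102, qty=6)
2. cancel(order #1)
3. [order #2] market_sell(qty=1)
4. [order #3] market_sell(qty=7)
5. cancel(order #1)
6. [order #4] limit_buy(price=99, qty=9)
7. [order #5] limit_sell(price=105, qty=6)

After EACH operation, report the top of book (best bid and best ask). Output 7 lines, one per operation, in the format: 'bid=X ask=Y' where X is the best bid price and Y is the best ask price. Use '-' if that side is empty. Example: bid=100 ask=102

Answer: bid=102 ask=-
bid=- ask=-
bid=- ask=-
bid=- ask=-
bid=- ask=-
bid=99 ask=-
bid=99 ask=105

Derivation:
After op 1 [order #1] limit_buy(price=102, qty=6): fills=none; bids=[#1:6@102] asks=[-]
After op 2 cancel(order #1): fills=none; bids=[-] asks=[-]
After op 3 [order #2] market_sell(qty=1): fills=none; bids=[-] asks=[-]
After op 4 [order #3] market_sell(qty=7): fills=none; bids=[-] asks=[-]
After op 5 cancel(order #1): fills=none; bids=[-] asks=[-]
After op 6 [order #4] limit_buy(price=99, qty=9): fills=none; bids=[#4:9@99] asks=[-]
After op 7 [order #5] limit_sell(price=105, qty=6): fills=none; bids=[#4:9@99] asks=[#5:6@105]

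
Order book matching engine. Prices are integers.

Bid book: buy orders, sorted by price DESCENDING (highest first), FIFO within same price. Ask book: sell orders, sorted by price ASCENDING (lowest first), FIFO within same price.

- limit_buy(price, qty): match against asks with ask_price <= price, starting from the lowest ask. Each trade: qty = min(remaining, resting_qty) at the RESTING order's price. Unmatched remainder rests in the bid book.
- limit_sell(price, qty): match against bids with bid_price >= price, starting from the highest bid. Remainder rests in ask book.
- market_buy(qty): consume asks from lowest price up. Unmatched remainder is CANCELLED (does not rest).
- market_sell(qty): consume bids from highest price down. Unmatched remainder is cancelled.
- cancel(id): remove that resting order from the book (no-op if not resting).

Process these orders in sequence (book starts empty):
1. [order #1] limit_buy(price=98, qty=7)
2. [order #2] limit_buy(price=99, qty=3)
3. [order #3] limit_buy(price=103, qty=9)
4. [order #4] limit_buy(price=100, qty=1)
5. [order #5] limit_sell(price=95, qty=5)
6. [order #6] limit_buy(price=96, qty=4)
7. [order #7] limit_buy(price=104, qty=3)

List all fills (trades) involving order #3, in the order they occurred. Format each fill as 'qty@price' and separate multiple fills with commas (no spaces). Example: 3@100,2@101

Answer: 5@103

Derivation:
After op 1 [order #1] limit_buy(price=98, qty=7): fills=none; bids=[#1:7@98] asks=[-]
After op 2 [order #2] limit_buy(price=99, qty=3): fills=none; bids=[#2:3@99 #1:7@98] asks=[-]
After op 3 [order #3] limit_buy(price=103, qty=9): fills=none; bids=[#3:9@103 #2:3@99 #1:7@98] asks=[-]
After op 4 [order #4] limit_buy(price=100, qty=1): fills=none; bids=[#3:9@103 #4:1@100 #2:3@99 #1:7@98] asks=[-]
After op 5 [order #5] limit_sell(price=95, qty=5): fills=#3x#5:5@103; bids=[#3:4@103 #4:1@100 #2:3@99 #1:7@98] asks=[-]
After op 6 [order #6] limit_buy(price=96, qty=4): fills=none; bids=[#3:4@103 #4:1@100 #2:3@99 #1:7@98 #6:4@96] asks=[-]
After op 7 [order #7] limit_buy(price=104, qty=3): fills=none; bids=[#7:3@104 #3:4@103 #4:1@100 #2:3@99 #1:7@98 #6:4@96] asks=[-]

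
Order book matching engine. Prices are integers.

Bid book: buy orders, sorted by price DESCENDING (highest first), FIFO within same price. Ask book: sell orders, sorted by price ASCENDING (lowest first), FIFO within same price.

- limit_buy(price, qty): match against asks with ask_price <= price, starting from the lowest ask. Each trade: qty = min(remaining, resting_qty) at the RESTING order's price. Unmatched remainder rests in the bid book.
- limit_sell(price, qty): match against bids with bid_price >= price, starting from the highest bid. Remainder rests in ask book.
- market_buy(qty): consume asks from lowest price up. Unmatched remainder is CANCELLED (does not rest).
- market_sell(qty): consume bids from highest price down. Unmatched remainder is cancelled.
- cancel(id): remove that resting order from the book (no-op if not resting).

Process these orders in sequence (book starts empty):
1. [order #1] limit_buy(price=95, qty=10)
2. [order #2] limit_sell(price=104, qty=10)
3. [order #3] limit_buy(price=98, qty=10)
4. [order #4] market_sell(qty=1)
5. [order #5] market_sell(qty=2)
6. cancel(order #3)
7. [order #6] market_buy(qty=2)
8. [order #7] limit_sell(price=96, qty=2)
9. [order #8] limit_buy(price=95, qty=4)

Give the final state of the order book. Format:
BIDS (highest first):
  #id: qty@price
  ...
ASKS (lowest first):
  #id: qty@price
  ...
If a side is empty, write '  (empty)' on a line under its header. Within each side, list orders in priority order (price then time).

Answer: BIDS (highest first):
  #1: 10@95
  #8: 4@95
ASKS (lowest first):
  #7: 2@96
  #2: 8@104

Derivation:
After op 1 [order #1] limit_buy(price=95, qty=10): fills=none; bids=[#1:10@95] asks=[-]
After op 2 [order #2] limit_sell(price=104, qty=10): fills=none; bids=[#1:10@95] asks=[#2:10@104]
After op 3 [order #3] limit_buy(price=98, qty=10): fills=none; bids=[#3:10@98 #1:10@95] asks=[#2:10@104]
After op 4 [order #4] market_sell(qty=1): fills=#3x#4:1@98; bids=[#3:9@98 #1:10@95] asks=[#2:10@104]
After op 5 [order #5] market_sell(qty=2): fills=#3x#5:2@98; bids=[#3:7@98 #1:10@95] asks=[#2:10@104]
After op 6 cancel(order #3): fills=none; bids=[#1:10@95] asks=[#2:10@104]
After op 7 [order #6] market_buy(qty=2): fills=#6x#2:2@104; bids=[#1:10@95] asks=[#2:8@104]
After op 8 [order #7] limit_sell(price=96, qty=2): fills=none; bids=[#1:10@95] asks=[#7:2@96 #2:8@104]
After op 9 [order #8] limit_buy(price=95, qty=4): fills=none; bids=[#1:10@95 #8:4@95] asks=[#7:2@96 #2:8@104]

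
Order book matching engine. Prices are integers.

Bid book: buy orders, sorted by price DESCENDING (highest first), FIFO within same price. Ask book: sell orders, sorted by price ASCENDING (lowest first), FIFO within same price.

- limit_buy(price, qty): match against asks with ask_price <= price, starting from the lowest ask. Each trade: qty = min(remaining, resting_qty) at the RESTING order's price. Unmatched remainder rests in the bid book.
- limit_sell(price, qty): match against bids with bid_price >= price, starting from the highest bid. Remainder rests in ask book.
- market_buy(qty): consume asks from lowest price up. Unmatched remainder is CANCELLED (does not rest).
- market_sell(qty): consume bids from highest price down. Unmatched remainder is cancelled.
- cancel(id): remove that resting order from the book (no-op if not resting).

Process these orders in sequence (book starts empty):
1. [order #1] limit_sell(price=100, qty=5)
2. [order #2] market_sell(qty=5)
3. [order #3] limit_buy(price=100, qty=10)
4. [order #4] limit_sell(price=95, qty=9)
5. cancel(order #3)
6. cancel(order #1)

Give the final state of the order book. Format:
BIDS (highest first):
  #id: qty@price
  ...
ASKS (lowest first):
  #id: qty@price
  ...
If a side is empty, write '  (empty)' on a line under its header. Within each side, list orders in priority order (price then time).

After op 1 [order #1] limit_sell(price=100, qty=5): fills=none; bids=[-] asks=[#1:5@100]
After op 2 [order #2] market_sell(qty=5): fills=none; bids=[-] asks=[#1:5@100]
After op 3 [order #3] limit_buy(price=100, qty=10): fills=#3x#1:5@100; bids=[#3:5@100] asks=[-]
After op 4 [order #4] limit_sell(price=95, qty=9): fills=#3x#4:5@100; bids=[-] asks=[#4:4@95]
After op 5 cancel(order #3): fills=none; bids=[-] asks=[#4:4@95]
After op 6 cancel(order #1): fills=none; bids=[-] asks=[#4:4@95]

Answer: BIDS (highest first):
  (empty)
ASKS (lowest first):
  #4: 4@95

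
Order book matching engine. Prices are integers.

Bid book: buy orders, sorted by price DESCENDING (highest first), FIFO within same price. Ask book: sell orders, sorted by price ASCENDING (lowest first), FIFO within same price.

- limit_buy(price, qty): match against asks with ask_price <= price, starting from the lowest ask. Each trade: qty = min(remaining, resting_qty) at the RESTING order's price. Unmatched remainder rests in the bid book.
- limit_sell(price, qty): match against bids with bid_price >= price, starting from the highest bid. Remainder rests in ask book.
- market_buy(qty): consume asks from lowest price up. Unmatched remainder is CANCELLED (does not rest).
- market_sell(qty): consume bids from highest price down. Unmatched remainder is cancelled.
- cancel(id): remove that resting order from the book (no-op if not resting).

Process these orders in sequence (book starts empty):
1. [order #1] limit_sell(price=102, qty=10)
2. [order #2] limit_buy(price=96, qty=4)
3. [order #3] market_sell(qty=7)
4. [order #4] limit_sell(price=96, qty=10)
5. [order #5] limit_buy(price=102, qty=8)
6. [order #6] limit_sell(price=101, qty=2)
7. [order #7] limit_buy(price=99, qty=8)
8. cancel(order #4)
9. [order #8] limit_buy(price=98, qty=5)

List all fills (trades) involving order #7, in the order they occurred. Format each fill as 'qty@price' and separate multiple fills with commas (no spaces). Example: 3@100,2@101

Answer: 2@96

Derivation:
After op 1 [order #1] limit_sell(price=102, qty=10): fills=none; bids=[-] asks=[#1:10@102]
After op 2 [order #2] limit_buy(price=96, qty=4): fills=none; bids=[#2:4@96] asks=[#1:10@102]
After op 3 [order #3] market_sell(qty=7): fills=#2x#3:4@96; bids=[-] asks=[#1:10@102]
After op 4 [order #4] limit_sell(price=96, qty=10): fills=none; bids=[-] asks=[#4:10@96 #1:10@102]
After op 5 [order #5] limit_buy(price=102, qty=8): fills=#5x#4:8@96; bids=[-] asks=[#4:2@96 #1:10@102]
After op 6 [order #6] limit_sell(price=101, qty=2): fills=none; bids=[-] asks=[#4:2@96 #6:2@101 #1:10@102]
After op 7 [order #7] limit_buy(price=99, qty=8): fills=#7x#4:2@96; bids=[#7:6@99] asks=[#6:2@101 #1:10@102]
After op 8 cancel(order #4): fills=none; bids=[#7:6@99] asks=[#6:2@101 #1:10@102]
After op 9 [order #8] limit_buy(price=98, qty=5): fills=none; bids=[#7:6@99 #8:5@98] asks=[#6:2@101 #1:10@102]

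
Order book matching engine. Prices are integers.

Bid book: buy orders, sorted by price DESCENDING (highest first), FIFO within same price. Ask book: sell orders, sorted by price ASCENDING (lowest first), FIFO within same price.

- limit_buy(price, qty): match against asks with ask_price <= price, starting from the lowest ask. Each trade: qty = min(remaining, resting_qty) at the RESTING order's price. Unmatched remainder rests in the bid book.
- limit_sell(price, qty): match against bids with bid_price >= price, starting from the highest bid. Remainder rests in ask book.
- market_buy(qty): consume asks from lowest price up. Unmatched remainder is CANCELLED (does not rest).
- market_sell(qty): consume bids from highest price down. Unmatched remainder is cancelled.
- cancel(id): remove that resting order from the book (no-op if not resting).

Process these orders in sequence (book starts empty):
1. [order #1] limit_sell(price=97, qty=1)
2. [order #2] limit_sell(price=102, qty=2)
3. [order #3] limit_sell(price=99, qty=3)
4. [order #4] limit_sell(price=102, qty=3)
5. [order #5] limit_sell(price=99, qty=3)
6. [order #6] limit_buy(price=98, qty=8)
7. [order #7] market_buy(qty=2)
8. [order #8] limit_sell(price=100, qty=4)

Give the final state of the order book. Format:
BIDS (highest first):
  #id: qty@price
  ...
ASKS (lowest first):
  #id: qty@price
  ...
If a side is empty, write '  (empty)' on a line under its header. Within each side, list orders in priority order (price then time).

Answer: BIDS (highest first):
  #6: 7@98
ASKS (lowest first):
  #3: 1@99
  #5: 3@99
  #8: 4@100
  #2: 2@102
  #4: 3@102

Derivation:
After op 1 [order #1] limit_sell(price=97, qty=1): fills=none; bids=[-] asks=[#1:1@97]
After op 2 [order #2] limit_sell(price=102, qty=2): fills=none; bids=[-] asks=[#1:1@97 #2:2@102]
After op 3 [order #3] limit_sell(price=99, qty=3): fills=none; bids=[-] asks=[#1:1@97 #3:3@99 #2:2@102]
After op 4 [order #4] limit_sell(price=102, qty=3): fills=none; bids=[-] asks=[#1:1@97 #3:3@99 #2:2@102 #4:3@102]
After op 5 [order #5] limit_sell(price=99, qty=3): fills=none; bids=[-] asks=[#1:1@97 #3:3@99 #5:3@99 #2:2@102 #4:3@102]
After op 6 [order #6] limit_buy(price=98, qty=8): fills=#6x#1:1@97; bids=[#6:7@98] asks=[#3:3@99 #5:3@99 #2:2@102 #4:3@102]
After op 7 [order #7] market_buy(qty=2): fills=#7x#3:2@99; bids=[#6:7@98] asks=[#3:1@99 #5:3@99 #2:2@102 #4:3@102]
After op 8 [order #8] limit_sell(price=100, qty=4): fills=none; bids=[#6:7@98] asks=[#3:1@99 #5:3@99 #8:4@100 #2:2@102 #4:3@102]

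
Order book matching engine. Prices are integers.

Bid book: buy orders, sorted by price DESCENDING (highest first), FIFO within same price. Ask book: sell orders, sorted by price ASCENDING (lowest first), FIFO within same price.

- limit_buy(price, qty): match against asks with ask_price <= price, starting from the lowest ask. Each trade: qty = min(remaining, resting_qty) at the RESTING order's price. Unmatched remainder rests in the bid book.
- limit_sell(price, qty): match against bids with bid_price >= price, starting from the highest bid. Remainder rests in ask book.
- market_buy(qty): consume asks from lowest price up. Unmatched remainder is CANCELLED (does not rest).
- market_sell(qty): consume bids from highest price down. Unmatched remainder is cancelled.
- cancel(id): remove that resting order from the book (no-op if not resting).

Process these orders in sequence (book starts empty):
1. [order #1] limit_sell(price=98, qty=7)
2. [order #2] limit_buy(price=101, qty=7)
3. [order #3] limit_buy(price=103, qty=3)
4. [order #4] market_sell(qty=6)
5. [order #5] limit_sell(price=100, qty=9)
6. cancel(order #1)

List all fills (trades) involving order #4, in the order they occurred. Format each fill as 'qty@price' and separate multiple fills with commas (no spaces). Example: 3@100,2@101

After op 1 [order #1] limit_sell(price=98, qty=7): fills=none; bids=[-] asks=[#1:7@98]
After op 2 [order #2] limit_buy(price=101, qty=7): fills=#2x#1:7@98; bids=[-] asks=[-]
After op 3 [order #3] limit_buy(price=103, qty=3): fills=none; bids=[#3:3@103] asks=[-]
After op 4 [order #4] market_sell(qty=6): fills=#3x#4:3@103; bids=[-] asks=[-]
After op 5 [order #5] limit_sell(price=100, qty=9): fills=none; bids=[-] asks=[#5:9@100]
After op 6 cancel(order #1): fills=none; bids=[-] asks=[#5:9@100]

Answer: 3@103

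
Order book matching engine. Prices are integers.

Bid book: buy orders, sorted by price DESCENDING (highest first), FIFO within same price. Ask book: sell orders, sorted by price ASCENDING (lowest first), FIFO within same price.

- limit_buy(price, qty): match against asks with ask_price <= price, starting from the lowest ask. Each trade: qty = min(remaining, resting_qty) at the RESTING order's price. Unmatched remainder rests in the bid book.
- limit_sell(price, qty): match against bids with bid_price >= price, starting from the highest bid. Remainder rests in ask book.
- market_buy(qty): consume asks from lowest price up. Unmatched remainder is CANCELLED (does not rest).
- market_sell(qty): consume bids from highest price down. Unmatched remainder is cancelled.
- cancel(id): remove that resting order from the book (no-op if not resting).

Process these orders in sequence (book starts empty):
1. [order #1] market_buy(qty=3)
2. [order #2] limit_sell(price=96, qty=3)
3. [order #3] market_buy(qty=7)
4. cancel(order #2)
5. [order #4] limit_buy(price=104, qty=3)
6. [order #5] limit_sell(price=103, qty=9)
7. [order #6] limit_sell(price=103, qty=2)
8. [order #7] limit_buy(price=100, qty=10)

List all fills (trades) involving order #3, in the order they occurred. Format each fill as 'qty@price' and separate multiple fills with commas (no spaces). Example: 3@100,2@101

After op 1 [order #1] market_buy(qty=3): fills=none; bids=[-] asks=[-]
After op 2 [order #2] limit_sell(price=96, qty=3): fills=none; bids=[-] asks=[#2:3@96]
After op 3 [order #3] market_buy(qty=7): fills=#3x#2:3@96; bids=[-] asks=[-]
After op 4 cancel(order #2): fills=none; bids=[-] asks=[-]
After op 5 [order #4] limit_buy(price=104, qty=3): fills=none; bids=[#4:3@104] asks=[-]
After op 6 [order #5] limit_sell(price=103, qty=9): fills=#4x#5:3@104; bids=[-] asks=[#5:6@103]
After op 7 [order #6] limit_sell(price=103, qty=2): fills=none; bids=[-] asks=[#5:6@103 #6:2@103]
After op 8 [order #7] limit_buy(price=100, qty=10): fills=none; bids=[#7:10@100] asks=[#5:6@103 #6:2@103]

Answer: 3@96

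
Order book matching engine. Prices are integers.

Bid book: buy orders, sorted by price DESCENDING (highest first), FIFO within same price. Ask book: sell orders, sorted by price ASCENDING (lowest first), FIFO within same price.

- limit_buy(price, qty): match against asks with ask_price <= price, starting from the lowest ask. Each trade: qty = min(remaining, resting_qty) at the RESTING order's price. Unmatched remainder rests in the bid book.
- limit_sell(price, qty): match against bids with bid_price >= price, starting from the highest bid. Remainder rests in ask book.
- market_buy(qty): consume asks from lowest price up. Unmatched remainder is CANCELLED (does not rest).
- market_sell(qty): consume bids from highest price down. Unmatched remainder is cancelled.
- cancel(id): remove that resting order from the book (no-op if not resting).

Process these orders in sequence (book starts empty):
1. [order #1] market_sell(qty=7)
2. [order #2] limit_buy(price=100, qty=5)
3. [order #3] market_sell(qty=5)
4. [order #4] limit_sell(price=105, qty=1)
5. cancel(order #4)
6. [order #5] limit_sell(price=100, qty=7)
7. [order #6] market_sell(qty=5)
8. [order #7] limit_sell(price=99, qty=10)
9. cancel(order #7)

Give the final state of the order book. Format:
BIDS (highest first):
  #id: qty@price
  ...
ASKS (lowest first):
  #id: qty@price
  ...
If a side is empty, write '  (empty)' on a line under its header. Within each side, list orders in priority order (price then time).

Answer: BIDS (highest first):
  (empty)
ASKS (lowest first):
  #5: 7@100

Derivation:
After op 1 [order #1] market_sell(qty=7): fills=none; bids=[-] asks=[-]
After op 2 [order #2] limit_buy(price=100, qty=5): fills=none; bids=[#2:5@100] asks=[-]
After op 3 [order #3] market_sell(qty=5): fills=#2x#3:5@100; bids=[-] asks=[-]
After op 4 [order #4] limit_sell(price=105, qty=1): fills=none; bids=[-] asks=[#4:1@105]
After op 5 cancel(order #4): fills=none; bids=[-] asks=[-]
After op 6 [order #5] limit_sell(price=100, qty=7): fills=none; bids=[-] asks=[#5:7@100]
After op 7 [order #6] market_sell(qty=5): fills=none; bids=[-] asks=[#5:7@100]
After op 8 [order #7] limit_sell(price=99, qty=10): fills=none; bids=[-] asks=[#7:10@99 #5:7@100]
After op 9 cancel(order #7): fills=none; bids=[-] asks=[#5:7@100]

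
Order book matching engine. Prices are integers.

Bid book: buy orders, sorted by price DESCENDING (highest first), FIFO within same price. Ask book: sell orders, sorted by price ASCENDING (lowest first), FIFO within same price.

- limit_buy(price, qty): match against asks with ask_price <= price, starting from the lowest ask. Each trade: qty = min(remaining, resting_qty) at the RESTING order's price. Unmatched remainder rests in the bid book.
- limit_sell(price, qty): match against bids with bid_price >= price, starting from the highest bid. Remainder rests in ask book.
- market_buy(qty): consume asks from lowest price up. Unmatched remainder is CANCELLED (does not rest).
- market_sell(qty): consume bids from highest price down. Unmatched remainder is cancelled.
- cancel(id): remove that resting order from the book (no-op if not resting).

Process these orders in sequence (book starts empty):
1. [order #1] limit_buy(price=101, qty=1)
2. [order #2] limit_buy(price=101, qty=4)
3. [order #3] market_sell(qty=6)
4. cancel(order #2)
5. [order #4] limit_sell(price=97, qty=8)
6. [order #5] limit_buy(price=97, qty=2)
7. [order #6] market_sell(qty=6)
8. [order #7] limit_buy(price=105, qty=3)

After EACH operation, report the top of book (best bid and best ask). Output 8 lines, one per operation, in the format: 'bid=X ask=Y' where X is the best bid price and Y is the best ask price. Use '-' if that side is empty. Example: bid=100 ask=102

After op 1 [order #1] limit_buy(price=101, qty=1): fills=none; bids=[#1:1@101] asks=[-]
After op 2 [order #2] limit_buy(price=101, qty=4): fills=none; bids=[#1:1@101 #2:4@101] asks=[-]
After op 3 [order #3] market_sell(qty=6): fills=#1x#3:1@101 #2x#3:4@101; bids=[-] asks=[-]
After op 4 cancel(order #2): fills=none; bids=[-] asks=[-]
After op 5 [order #4] limit_sell(price=97, qty=8): fills=none; bids=[-] asks=[#4:8@97]
After op 6 [order #5] limit_buy(price=97, qty=2): fills=#5x#4:2@97; bids=[-] asks=[#4:6@97]
After op 7 [order #6] market_sell(qty=6): fills=none; bids=[-] asks=[#4:6@97]
After op 8 [order #7] limit_buy(price=105, qty=3): fills=#7x#4:3@97; bids=[-] asks=[#4:3@97]

Answer: bid=101 ask=-
bid=101 ask=-
bid=- ask=-
bid=- ask=-
bid=- ask=97
bid=- ask=97
bid=- ask=97
bid=- ask=97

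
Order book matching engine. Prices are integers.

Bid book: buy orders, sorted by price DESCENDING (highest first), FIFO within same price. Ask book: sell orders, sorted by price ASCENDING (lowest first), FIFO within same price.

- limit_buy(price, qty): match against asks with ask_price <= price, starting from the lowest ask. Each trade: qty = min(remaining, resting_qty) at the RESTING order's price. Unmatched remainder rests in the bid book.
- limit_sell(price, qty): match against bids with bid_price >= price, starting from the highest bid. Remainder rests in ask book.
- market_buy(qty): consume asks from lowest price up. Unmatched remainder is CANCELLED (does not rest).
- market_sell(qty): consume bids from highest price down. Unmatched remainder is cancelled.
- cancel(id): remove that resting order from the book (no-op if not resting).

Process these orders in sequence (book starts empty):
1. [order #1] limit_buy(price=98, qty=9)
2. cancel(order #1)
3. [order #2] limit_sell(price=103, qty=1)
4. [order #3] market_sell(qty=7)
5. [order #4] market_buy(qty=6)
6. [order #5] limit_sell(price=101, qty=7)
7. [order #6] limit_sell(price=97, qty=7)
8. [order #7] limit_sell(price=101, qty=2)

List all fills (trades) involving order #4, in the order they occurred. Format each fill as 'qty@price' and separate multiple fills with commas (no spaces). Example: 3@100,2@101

After op 1 [order #1] limit_buy(price=98, qty=9): fills=none; bids=[#1:9@98] asks=[-]
After op 2 cancel(order #1): fills=none; bids=[-] asks=[-]
After op 3 [order #2] limit_sell(price=103, qty=1): fills=none; bids=[-] asks=[#2:1@103]
After op 4 [order #3] market_sell(qty=7): fills=none; bids=[-] asks=[#2:1@103]
After op 5 [order #4] market_buy(qty=6): fills=#4x#2:1@103; bids=[-] asks=[-]
After op 6 [order #5] limit_sell(price=101, qty=7): fills=none; bids=[-] asks=[#5:7@101]
After op 7 [order #6] limit_sell(price=97, qty=7): fills=none; bids=[-] asks=[#6:7@97 #5:7@101]
After op 8 [order #7] limit_sell(price=101, qty=2): fills=none; bids=[-] asks=[#6:7@97 #5:7@101 #7:2@101]

Answer: 1@103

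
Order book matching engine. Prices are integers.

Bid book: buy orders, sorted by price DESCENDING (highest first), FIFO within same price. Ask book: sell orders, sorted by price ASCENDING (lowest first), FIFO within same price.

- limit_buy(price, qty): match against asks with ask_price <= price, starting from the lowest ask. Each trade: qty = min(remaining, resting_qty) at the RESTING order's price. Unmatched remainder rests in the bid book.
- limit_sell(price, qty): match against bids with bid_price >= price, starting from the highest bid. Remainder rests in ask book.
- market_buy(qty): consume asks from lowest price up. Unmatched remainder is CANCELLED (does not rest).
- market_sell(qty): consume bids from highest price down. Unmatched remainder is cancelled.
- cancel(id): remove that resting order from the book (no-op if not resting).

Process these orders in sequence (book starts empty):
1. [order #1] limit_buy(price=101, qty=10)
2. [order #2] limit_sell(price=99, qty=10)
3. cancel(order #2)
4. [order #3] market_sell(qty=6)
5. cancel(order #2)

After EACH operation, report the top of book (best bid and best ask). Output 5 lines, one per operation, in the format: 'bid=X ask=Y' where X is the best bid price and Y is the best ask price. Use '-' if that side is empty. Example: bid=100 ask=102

After op 1 [order #1] limit_buy(price=101, qty=10): fills=none; bids=[#1:10@101] asks=[-]
After op 2 [order #2] limit_sell(price=99, qty=10): fills=#1x#2:10@101; bids=[-] asks=[-]
After op 3 cancel(order #2): fills=none; bids=[-] asks=[-]
After op 4 [order #3] market_sell(qty=6): fills=none; bids=[-] asks=[-]
After op 5 cancel(order #2): fills=none; bids=[-] asks=[-]

Answer: bid=101 ask=-
bid=- ask=-
bid=- ask=-
bid=- ask=-
bid=- ask=-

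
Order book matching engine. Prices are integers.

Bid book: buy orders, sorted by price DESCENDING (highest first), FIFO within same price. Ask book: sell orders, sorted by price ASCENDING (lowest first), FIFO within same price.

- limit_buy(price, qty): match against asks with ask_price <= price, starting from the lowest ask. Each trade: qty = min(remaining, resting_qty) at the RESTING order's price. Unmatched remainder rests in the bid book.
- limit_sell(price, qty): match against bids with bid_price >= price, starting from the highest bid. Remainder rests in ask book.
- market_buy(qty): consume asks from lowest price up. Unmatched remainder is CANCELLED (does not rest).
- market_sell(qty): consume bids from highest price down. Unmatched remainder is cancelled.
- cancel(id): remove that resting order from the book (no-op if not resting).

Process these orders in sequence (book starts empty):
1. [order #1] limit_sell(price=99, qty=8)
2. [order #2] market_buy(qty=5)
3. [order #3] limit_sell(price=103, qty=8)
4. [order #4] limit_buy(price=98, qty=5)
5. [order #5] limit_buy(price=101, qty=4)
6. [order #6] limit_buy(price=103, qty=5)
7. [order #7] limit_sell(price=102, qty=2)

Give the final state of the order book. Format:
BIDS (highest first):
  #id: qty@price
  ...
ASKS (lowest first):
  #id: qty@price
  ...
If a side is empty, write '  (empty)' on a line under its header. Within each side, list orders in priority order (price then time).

After op 1 [order #1] limit_sell(price=99, qty=8): fills=none; bids=[-] asks=[#1:8@99]
After op 2 [order #2] market_buy(qty=5): fills=#2x#1:5@99; bids=[-] asks=[#1:3@99]
After op 3 [order #3] limit_sell(price=103, qty=8): fills=none; bids=[-] asks=[#1:3@99 #3:8@103]
After op 4 [order #4] limit_buy(price=98, qty=5): fills=none; bids=[#4:5@98] asks=[#1:3@99 #3:8@103]
After op 5 [order #5] limit_buy(price=101, qty=4): fills=#5x#1:3@99; bids=[#5:1@101 #4:5@98] asks=[#3:8@103]
After op 6 [order #6] limit_buy(price=103, qty=5): fills=#6x#3:5@103; bids=[#5:1@101 #4:5@98] asks=[#3:3@103]
After op 7 [order #7] limit_sell(price=102, qty=2): fills=none; bids=[#5:1@101 #4:5@98] asks=[#7:2@102 #3:3@103]

Answer: BIDS (highest first):
  #5: 1@101
  #4: 5@98
ASKS (lowest first):
  #7: 2@102
  #3: 3@103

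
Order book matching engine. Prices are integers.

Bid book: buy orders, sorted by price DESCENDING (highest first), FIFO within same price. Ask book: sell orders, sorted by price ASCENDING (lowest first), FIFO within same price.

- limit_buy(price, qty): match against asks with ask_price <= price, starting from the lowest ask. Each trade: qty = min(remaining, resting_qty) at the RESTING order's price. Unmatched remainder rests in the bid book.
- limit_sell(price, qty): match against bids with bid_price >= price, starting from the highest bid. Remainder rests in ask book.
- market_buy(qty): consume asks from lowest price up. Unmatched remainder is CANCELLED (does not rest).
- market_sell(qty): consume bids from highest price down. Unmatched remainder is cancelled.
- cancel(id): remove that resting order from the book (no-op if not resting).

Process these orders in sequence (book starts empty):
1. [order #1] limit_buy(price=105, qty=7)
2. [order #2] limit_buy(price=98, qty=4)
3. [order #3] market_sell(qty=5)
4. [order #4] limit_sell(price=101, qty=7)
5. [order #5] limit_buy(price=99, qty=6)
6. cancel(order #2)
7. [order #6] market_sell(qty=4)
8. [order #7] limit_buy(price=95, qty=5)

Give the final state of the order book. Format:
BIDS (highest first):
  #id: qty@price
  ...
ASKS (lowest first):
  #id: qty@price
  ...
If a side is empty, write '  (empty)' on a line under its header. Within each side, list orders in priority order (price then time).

After op 1 [order #1] limit_buy(price=105, qty=7): fills=none; bids=[#1:7@105] asks=[-]
After op 2 [order #2] limit_buy(price=98, qty=4): fills=none; bids=[#1:7@105 #2:4@98] asks=[-]
After op 3 [order #3] market_sell(qty=5): fills=#1x#3:5@105; bids=[#1:2@105 #2:4@98] asks=[-]
After op 4 [order #4] limit_sell(price=101, qty=7): fills=#1x#4:2@105; bids=[#2:4@98] asks=[#4:5@101]
After op 5 [order #5] limit_buy(price=99, qty=6): fills=none; bids=[#5:6@99 #2:4@98] asks=[#4:5@101]
After op 6 cancel(order #2): fills=none; bids=[#5:6@99] asks=[#4:5@101]
After op 7 [order #6] market_sell(qty=4): fills=#5x#6:4@99; bids=[#5:2@99] asks=[#4:5@101]
After op 8 [order #7] limit_buy(price=95, qty=5): fills=none; bids=[#5:2@99 #7:5@95] asks=[#4:5@101]

Answer: BIDS (highest first):
  #5: 2@99
  #7: 5@95
ASKS (lowest first):
  #4: 5@101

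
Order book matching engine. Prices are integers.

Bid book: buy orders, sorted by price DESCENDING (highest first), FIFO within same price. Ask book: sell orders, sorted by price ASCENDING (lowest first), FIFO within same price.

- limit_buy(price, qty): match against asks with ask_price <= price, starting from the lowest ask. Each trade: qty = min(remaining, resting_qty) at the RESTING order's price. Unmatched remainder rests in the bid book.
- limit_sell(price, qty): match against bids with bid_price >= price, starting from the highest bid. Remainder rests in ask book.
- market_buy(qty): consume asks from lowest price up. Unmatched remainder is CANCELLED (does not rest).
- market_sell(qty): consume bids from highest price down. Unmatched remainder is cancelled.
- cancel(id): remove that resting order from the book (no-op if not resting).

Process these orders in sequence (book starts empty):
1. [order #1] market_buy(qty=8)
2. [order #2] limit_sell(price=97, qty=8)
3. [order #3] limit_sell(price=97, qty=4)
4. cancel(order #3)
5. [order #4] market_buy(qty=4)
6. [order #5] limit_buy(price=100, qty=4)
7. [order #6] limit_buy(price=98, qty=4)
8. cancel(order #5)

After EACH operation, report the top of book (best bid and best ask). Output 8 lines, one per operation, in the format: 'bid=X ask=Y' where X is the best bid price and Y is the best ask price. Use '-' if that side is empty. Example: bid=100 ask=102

Answer: bid=- ask=-
bid=- ask=97
bid=- ask=97
bid=- ask=97
bid=- ask=97
bid=- ask=-
bid=98 ask=-
bid=98 ask=-

Derivation:
After op 1 [order #1] market_buy(qty=8): fills=none; bids=[-] asks=[-]
After op 2 [order #2] limit_sell(price=97, qty=8): fills=none; bids=[-] asks=[#2:8@97]
After op 3 [order #3] limit_sell(price=97, qty=4): fills=none; bids=[-] asks=[#2:8@97 #3:4@97]
After op 4 cancel(order #3): fills=none; bids=[-] asks=[#2:8@97]
After op 5 [order #4] market_buy(qty=4): fills=#4x#2:4@97; bids=[-] asks=[#2:4@97]
After op 6 [order #5] limit_buy(price=100, qty=4): fills=#5x#2:4@97; bids=[-] asks=[-]
After op 7 [order #6] limit_buy(price=98, qty=4): fills=none; bids=[#6:4@98] asks=[-]
After op 8 cancel(order #5): fills=none; bids=[#6:4@98] asks=[-]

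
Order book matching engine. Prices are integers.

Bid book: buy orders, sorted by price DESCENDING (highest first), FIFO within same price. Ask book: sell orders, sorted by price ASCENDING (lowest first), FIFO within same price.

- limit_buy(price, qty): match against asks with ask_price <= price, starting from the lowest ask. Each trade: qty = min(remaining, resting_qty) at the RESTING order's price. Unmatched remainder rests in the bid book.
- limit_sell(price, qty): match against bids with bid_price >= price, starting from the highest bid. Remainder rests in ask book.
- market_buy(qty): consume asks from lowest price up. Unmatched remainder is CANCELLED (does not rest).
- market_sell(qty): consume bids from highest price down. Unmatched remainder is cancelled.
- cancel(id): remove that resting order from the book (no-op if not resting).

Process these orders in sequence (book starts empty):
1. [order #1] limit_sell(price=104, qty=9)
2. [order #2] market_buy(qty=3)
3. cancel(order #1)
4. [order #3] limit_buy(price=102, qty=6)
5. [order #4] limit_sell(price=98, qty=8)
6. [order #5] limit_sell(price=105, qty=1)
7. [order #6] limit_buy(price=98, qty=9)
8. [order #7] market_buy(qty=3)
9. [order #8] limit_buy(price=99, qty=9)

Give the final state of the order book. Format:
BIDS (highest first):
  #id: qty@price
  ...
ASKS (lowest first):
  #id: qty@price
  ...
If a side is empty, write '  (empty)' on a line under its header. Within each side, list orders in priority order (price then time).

Answer: BIDS (highest first):
  #8: 9@99
  #6: 7@98
ASKS (lowest first):
  (empty)

Derivation:
After op 1 [order #1] limit_sell(price=104, qty=9): fills=none; bids=[-] asks=[#1:9@104]
After op 2 [order #2] market_buy(qty=3): fills=#2x#1:3@104; bids=[-] asks=[#1:6@104]
After op 3 cancel(order #1): fills=none; bids=[-] asks=[-]
After op 4 [order #3] limit_buy(price=102, qty=6): fills=none; bids=[#3:6@102] asks=[-]
After op 5 [order #4] limit_sell(price=98, qty=8): fills=#3x#4:6@102; bids=[-] asks=[#4:2@98]
After op 6 [order #5] limit_sell(price=105, qty=1): fills=none; bids=[-] asks=[#4:2@98 #5:1@105]
After op 7 [order #6] limit_buy(price=98, qty=9): fills=#6x#4:2@98; bids=[#6:7@98] asks=[#5:1@105]
After op 8 [order #7] market_buy(qty=3): fills=#7x#5:1@105; bids=[#6:7@98] asks=[-]
After op 9 [order #8] limit_buy(price=99, qty=9): fills=none; bids=[#8:9@99 #6:7@98] asks=[-]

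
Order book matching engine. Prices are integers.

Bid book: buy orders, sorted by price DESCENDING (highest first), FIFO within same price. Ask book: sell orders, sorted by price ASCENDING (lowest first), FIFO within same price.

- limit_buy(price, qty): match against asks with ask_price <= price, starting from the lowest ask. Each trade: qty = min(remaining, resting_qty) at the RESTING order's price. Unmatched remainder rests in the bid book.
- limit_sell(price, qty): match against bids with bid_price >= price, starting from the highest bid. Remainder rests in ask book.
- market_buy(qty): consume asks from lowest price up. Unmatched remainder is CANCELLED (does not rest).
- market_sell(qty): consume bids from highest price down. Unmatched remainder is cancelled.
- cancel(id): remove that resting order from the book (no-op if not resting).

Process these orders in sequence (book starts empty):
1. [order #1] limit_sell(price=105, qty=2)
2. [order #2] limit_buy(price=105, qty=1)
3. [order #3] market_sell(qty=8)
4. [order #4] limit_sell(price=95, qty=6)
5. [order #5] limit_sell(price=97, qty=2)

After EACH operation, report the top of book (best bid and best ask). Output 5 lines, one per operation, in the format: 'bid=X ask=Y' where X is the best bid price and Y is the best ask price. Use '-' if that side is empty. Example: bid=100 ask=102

After op 1 [order #1] limit_sell(price=105, qty=2): fills=none; bids=[-] asks=[#1:2@105]
After op 2 [order #2] limit_buy(price=105, qty=1): fills=#2x#1:1@105; bids=[-] asks=[#1:1@105]
After op 3 [order #3] market_sell(qty=8): fills=none; bids=[-] asks=[#1:1@105]
After op 4 [order #4] limit_sell(price=95, qty=6): fills=none; bids=[-] asks=[#4:6@95 #1:1@105]
After op 5 [order #5] limit_sell(price=97, qty=2): fills=none; bids=[-] asks=[#4:6@95 #5:2@97 #1:1@105]

Answer: bid=- ask=105
bid=- ask=105
bid=- ask=105
bid=- ask=95
bid=- ask=95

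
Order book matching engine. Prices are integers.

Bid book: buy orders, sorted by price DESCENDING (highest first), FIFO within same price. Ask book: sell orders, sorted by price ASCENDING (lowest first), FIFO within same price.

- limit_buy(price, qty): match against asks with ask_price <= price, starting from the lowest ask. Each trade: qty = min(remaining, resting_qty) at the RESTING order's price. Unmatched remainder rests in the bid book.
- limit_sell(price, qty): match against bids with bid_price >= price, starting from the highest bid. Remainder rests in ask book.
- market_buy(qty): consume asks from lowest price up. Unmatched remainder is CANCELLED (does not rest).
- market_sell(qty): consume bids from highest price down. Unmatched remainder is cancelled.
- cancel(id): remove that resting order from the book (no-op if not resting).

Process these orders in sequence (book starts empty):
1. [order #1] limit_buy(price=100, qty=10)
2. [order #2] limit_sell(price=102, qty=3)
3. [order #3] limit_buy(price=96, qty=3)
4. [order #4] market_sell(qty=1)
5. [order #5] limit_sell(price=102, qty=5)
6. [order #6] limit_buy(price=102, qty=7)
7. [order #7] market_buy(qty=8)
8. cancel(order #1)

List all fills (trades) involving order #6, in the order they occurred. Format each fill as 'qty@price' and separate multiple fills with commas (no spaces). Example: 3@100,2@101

After op 1 [order #1] limit_buy(price=100, qty=10): fills=none; bids=[#1:10@100] asks=[-]
After op 2 [order #2] limit_sell(price=102, qty=3): fills=none; bids=[#1:10@100] asks=[#2:3@102]
After op 3 [order #3] limit_buy(price=96, qty=3): fills=none; bids=[#1:10@100 #3:3@96] asks=[#2:3@102]
After op 4 [order #4] market_sell(qty=1): fills=#1x#4:1@100; bids=[#1:9@100 #3:3@96] asks=[#2:3@102]
After op 5 [order #5] limit_sell(price=102, qty=5): fills=none; bids=[#1:9@100 #3:3@96] asks=[#2:3@102 #5:5@102]
After op 6 [order #6] limit_buy(price=102, qty=7): fills=#6x#2:3@102 #6x#5:4@102; bids=[#1:9@100 #3:3@96] asks=[#5:1@102]
After op 7 [order #7] market_buy(qty=8): fills=#7x#5:1@102; bids=[#1:9@100 #3:3@96] asks=[-]
After op 8 cancel(order #1): fills=none; bids=[#3:3@96] asks=[-]

Answer: 3@102,4@102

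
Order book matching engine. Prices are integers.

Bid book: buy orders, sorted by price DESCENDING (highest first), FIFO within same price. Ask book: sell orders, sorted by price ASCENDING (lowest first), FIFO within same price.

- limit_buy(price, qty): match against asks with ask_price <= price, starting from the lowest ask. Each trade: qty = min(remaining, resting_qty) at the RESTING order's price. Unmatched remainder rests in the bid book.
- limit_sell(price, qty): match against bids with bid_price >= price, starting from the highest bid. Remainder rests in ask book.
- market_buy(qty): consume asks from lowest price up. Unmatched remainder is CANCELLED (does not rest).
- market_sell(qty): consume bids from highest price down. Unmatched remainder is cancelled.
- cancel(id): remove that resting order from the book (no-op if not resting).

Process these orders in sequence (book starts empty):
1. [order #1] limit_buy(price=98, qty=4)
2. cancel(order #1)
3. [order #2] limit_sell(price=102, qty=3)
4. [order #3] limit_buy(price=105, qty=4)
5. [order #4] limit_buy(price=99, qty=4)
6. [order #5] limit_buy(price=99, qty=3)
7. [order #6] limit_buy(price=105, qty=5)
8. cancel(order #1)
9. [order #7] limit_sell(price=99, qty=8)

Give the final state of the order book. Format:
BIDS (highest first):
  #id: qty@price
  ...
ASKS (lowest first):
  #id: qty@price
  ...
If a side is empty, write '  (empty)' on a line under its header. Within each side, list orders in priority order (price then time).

Answer: BIDS (highest first):
  #4: 2@99
  #5: 3@99
ASKS (lowest first):
  (empty)

Derivation:
After op 1 [order #1] limit_buy(price=98, qty=4): fills=none; bids=[#1:4@98] asks=[-]
After op 2 cancel(order #1): fills=none; bids=[-] asks=[-]
After op 3 [order #2] limit_sell(price=102, qty=3): fills=none; bids=[-] asks=[#2:3@102]
After op 4 [order #3] limit_buy(price=105, qty=4): fills=#3x#2:3@102; bids=[#3:1@105] asks=[-]
After op 5 [order #4] limit_buy(price=99, qty=4): fills=none; bids=[#3:1@105 #4:4@99] asks=[-]
After op 6 [order #5] limit_buy(price=99, qty=3): fills=none; bids=[#3:1@105 #4:4@99 #5:3@99] asks=[-]
After op 7 [order #6] limit_buy(price=105, qty=5): fills=none; bids=[#3:1@105 #6:5@105 #4:4@99 #5:3@99] asks=[-]
After op 8 cancel(order #1): fills=none; bids=[#3:1@105 #6:5@105 #4:4@99 #5:3@99] asks=[-]
After op 9 [order #7] limit_sell(price=99, qty=8): fills=#3x#7:1@105 #6x#7:5@105 #4x#7:2@99; bids=[#4:2@99 #5:3@99] asks=[-]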